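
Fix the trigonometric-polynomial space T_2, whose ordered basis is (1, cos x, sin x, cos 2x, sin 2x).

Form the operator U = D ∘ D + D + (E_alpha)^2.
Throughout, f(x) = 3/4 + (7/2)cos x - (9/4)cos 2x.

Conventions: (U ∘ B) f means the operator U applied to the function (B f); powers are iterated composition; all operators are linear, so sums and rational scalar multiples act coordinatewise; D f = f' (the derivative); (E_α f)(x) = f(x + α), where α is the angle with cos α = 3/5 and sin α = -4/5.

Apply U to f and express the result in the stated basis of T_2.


the image equals g(x) = 3/4 - (112/25)cos x - (7/50)sin x + (27243/2500)cos 2x + (7137/1250)sin 2x

D f = -(7/2)sin x + (9/2)sin 2x
D D f = -(7/2)cos x + 9cos 2x
D f = -(7/2)sin x + (9/2)sin 2x
E_alpha f = 3/4 + (21/10)cos x + (14/5)sin x + (63/100)cos 2x - (54/25)sin 2x
E_alpha E_alpha f = 3/4 - (49/50)cos x + (84/25)sin x + (4743/2500)cos 2x + (756/625)sin 2x
(D ∘ D + D + (E_alpha)^2) f = 3/4 - (112/25)cos x - (7/50)sin x + (27243/2500)cos 2x + (7137/1250)sin 2x


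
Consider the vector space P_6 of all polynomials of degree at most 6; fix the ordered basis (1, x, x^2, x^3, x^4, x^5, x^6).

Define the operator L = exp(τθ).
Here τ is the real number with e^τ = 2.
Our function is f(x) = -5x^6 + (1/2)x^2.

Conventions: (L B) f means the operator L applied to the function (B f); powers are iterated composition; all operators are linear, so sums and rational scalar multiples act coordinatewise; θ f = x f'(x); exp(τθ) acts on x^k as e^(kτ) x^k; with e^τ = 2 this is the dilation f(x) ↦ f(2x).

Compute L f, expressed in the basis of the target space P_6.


exp(τθ) x^k = e^(kτ) x^k; with e^τ = 2 this sends x^k to 2^k x^k
x^2 ↦ 4 x^2
x^6 ↦ 64 x^6
applying this coordinatewise to f: exp(τθ) f = -320x^6 + 2x^2

g(x) = -320x^6 + 2x^2


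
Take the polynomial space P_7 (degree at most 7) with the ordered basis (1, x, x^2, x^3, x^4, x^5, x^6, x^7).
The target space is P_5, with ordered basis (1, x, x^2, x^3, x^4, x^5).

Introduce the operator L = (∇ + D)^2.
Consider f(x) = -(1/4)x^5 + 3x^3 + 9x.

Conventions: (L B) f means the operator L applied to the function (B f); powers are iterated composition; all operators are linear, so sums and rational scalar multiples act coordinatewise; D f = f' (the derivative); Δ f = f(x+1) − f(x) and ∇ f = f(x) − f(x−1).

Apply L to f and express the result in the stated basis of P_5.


∇ f = -(5/4)x^4 + (5/2)x^3 + (13/2)x^2 - (31/4)x + 47/4
D f = -(5/4)x^4 + 9x^2 + 9
(∇ + D) f = -(5/2)x^4 + (5/2)x^3 + (31/2)x^2 - (31/4)x + 83/4
∇ (∇ + D) f = -10x^3 + (45/2)x^2 + (27/2)x - 73/4
D (∇ + D) f = -10x^3 + (15/2)x^2 + 31x - 31/4
(∇ + D) (∇ + D) f = -20x^3 + 30x^2 + (89/2)x - 26

g(x) = -20x^3 + 30x^2 + (89/2)x - 26


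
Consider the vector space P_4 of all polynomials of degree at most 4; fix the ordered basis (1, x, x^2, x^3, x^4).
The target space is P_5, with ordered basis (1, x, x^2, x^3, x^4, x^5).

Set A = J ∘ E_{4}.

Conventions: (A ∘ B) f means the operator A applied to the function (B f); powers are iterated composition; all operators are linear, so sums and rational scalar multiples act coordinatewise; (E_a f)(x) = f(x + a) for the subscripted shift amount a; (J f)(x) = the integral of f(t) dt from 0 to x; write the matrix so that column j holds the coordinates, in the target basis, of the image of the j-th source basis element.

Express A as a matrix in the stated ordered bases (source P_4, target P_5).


image of 1: x
image of x: (1/2)x^2 + 4x
image of x^2: (1/3)x^3 + 4x^2 + 16x
image of x^3: (1/4)x^4 + 4x^3 + 24x^2 + 64x
image of x^4: (1/5)x^5 + 4x^4 + 32x^3 + 128x^2 + 256x
each image's coordinates form column j of the matrix

the matrix is [[0, 0, 0, 0, 0]; [1, 4, 16, 64, 256]; [0, 1/2, 4, 24, 128]; [0, 0, 1/3, 4, 32]; [0, 0, 0, 1/4, 4]; [0, 0, 0, 0, 1/5]] (rows listed top to bottom)


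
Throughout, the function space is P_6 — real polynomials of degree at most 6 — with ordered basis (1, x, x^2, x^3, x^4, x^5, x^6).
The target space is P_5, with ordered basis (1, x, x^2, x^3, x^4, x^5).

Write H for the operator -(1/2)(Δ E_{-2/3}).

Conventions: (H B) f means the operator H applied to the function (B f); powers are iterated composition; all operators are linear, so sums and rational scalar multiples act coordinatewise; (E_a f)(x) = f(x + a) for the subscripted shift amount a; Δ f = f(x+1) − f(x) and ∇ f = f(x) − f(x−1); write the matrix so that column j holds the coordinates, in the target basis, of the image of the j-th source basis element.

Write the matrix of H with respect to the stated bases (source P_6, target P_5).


the matrix is [[0, -1/2, 1/6, -1/6, 5/54, -11/162, 7/162]; [0, 0, -1, 1/2, -2/3, 25/54, -11/27]; [0, 0, 0, -3/2, 1, -5/3, 25/18]; [0, 0, 0, 0, -2, 5/3, -10/3]; [0, 0, 0, 0, 0, -5/2, 5/2]; [0, 0, 0, 0, 0, 0, -3]] (rows listed top to bottom)

image of 1: 0
image of x: -1/2
image of x^2: -x + 1/6
image of x^3: -(3/2)x^2 + (1/2)x - 1/6
image of x^4: -2x^3 + x^2 - (2/3)x + 5/54
image of x^5: -(5/2)x^4 + (5/3)x^3 - (5/3)x^2 + (25/54)x - 11/162
image of x^6: -3x^5 + (5/2)x^4 - (10/3)x^3 + (25/18)x^2 - (11/27)x + 7/162
each image's coordinates form column j of the matrix


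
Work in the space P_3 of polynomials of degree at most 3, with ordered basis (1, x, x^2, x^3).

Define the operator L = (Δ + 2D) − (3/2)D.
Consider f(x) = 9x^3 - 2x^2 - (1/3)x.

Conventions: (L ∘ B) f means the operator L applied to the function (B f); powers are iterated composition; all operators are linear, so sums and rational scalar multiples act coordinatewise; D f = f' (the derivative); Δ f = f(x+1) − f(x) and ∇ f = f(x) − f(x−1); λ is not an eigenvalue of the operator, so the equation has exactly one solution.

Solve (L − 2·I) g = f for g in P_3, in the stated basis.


write g with unknown coordinates in the stated basis and equate coefficients in (L − 2·I) g = f
solving from the highest basis element down gives g = -(9/2)x^3 - (73/8)x^2 - (973/48)x - 1409/64
check: L g = -(81/4)x^2 - (327/8)x - 1409/32
so L g − 2·g = 9x^3 - 2x^2 - (1/3)x = f ✓

g(x) = -(9/2)x^3 - (73/8)x^2 - (973/48)x - 1409/64


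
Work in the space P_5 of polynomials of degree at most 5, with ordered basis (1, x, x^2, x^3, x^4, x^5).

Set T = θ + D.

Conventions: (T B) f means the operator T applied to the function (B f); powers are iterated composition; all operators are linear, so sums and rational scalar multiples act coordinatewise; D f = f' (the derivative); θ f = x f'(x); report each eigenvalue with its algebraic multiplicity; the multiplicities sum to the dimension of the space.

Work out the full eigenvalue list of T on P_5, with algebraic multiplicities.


λ = 0 (multiplicity 1), λ = 1 (multiplicity 1), λ = 2 (multiplicity 1), λ = 3 (multiplicity 1), λ = 4 (multiplicity 1), λ = 5 (multiplicity 1)

image of 1: 0
image of x: x + 1
image of x^2: 2x^2 + 2x
image of x^3: 3x^3 + 3x^2
image of x^4: 4x^4 + 4x^3
image of x^5: 5x^5 + 5x^4
the matrix is upper triangular; its diagonal is (0, 1, 2, 3, 4, 5)
for a triangular matrix the eigenvalues are the diagonal entries, with algebraic multiplicity their repetition count


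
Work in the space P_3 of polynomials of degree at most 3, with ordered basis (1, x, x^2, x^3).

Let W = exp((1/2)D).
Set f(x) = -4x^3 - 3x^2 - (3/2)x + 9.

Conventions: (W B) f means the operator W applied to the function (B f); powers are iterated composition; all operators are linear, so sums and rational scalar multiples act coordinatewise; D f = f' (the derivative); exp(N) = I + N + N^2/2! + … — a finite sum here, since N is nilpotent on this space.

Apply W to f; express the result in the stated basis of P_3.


order-1 term: -6x^2 - 3x - 3/4
order-2 term: -3x - 3/4
order-3 term: -1/2
the series for exp((1/2)D) f terminates at order 3
exp((1/2)D) f = -4x^3 - 9x^2 - (15/2)x + 7

the result is g(x) = -4x^3 - 9x^2 - (15/2)x + 7


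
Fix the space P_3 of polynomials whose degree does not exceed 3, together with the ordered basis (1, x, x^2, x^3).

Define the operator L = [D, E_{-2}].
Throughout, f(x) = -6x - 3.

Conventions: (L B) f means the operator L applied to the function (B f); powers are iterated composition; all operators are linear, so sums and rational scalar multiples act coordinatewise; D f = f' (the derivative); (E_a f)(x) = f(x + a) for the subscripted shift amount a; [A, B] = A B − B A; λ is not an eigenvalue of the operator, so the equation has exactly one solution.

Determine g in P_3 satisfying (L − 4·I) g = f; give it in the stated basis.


g(x) = (3/2)x + 3/4

write g with unknown coordinates in the stated basis and equate coefficients in (L − 4·I) g = f
solving from the highest basis element down gives g = (3/2)x + 3/4
check: L g = 0
so L g − 4·g = -6x - 3 = f ✓


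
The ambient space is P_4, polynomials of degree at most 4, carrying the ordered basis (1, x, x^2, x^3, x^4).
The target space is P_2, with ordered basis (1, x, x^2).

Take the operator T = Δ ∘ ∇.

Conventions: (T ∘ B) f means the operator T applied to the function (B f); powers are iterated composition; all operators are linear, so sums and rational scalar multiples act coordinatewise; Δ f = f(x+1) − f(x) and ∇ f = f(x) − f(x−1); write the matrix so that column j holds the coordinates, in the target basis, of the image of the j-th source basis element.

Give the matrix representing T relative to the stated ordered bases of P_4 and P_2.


image of 1: 0
image of x: 0
image of x^2: 2
image of x^3: 6x
image of x^4: 12x^2 + 2
each image's coordinates form column j of the matrix

the matrix is [[0, 0, 2, 0, 2]; [0, 0, 0, 6, 0]; [0, 0, 0, 0, 12]] (rows listed top to bottom)


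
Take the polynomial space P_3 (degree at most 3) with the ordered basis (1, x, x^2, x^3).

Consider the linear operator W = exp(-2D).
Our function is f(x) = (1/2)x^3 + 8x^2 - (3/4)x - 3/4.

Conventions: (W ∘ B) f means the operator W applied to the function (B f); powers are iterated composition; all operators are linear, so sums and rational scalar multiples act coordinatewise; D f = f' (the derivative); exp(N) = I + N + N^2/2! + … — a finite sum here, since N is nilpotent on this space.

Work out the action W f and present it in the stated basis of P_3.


order-1 term: -3x^2 - 32x + 3/2
order-2 term: 6x + 32
order-3 term: -4
the series for exp(-2D) f terminates at order 3
exp(-2D) f = (1/2)x^3 + 5x^2 - (107/4)x + 115/4

the image equals g(x) = (1/2)x^3 + 5x^2 - (107/4)x + 115/4


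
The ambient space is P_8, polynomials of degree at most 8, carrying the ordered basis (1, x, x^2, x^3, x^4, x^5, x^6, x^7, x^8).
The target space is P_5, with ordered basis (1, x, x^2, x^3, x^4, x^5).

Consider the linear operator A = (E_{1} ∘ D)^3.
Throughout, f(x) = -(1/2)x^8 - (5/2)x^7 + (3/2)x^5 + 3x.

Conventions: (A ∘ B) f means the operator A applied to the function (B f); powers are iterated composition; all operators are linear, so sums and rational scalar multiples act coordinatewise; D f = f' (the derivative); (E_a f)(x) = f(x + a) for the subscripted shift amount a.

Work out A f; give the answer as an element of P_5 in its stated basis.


D f = -4x^7 - (35/2)x^6 + (15/2)x^4 + 3
E_{1} D f = -4x^7 - (91/2)x^6 - 189x^5 - 395x^4 - 460x^3 - (603/2)x^2 - 103x - 11
D (E_{1} ∘ D) f = -28x^6 - 273x^5 - 945x^4 - 1580x^3 - 1380x^2 - 603x - 103
E_{1} D (E_{1} ∘ D) f = -28x^6 - 441x^5 - 2730x^4 - 8650x^3 - 14940x^2 - 13416x - 4912
D (E_{1} ∘ D) (E_{1} ∘ D) f = -168x^5 - 2205x^4 - 10920x^3 - 25950x^2 - 29880x - 13416
E_{1} D (E_{1} ∘ D) (E_{1} ∘ D) f = -168x^5 - 3045x^4 - 21420x^3 - 73620x^2 - 124200x - 82539

the result is g(x) = -168x^5 - 3045x^4 - 21420x^3 - 73620x^2 - 124200x - 82539


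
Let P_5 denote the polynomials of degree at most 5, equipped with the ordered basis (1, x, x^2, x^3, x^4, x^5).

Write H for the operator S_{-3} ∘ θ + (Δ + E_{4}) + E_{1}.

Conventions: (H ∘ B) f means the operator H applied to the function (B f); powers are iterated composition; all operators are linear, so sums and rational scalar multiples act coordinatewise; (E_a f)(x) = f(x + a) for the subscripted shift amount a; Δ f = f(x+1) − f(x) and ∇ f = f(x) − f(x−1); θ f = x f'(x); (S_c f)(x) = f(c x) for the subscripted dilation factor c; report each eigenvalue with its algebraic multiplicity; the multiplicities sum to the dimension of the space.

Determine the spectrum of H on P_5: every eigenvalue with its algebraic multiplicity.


λ = -1213 (multiplicity 1), λ = -79 (multiplicity 1), λ = -1 (multiplicity 1), λ = 2 (multiplicity 1), λ = 20 (multiplicity 1), λ = 326 (multiplicity 1)

image of 1: 2
image of x: -x + 6
image of x^2: 20x^2 + 12x + 18
image of x^3: -79x^3 + 18x^2 + 54x + 66
image of x^4: 326x^4 + 24x^3 + 108x^2 + 264x + 258
image of x^5: -1213x^5 + 30x^4 + 180x^3 + 660x^2 + 1290x + 1026
the matrix is upper triangular; its diagonal is (2, -1, 20, -79, 326, -1213)
for a triangular matrix the eigenvalues are the diagonal entries, with algebraic multiplicity their repetition count


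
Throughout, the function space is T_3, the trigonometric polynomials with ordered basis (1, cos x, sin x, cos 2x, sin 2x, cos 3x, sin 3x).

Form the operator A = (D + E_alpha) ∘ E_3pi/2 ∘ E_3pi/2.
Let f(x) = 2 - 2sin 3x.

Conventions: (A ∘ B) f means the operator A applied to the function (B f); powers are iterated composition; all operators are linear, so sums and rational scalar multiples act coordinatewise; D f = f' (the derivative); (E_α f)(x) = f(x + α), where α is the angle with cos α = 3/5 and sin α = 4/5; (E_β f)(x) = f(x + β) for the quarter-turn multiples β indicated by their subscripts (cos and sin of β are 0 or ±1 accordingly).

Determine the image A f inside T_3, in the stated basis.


E_3pi/2 f = 2 - 2cos 3x
E_3pi/2 E_3pi/2 f = 2 + 2sin 3x
D E_3pi/2 E_3pi/2 f = 6cos 3x
E_alpha E_3pi/2 E_3pi/2 f = 2 + (88/125)cos 3x - (234/125)sin 3x
(D + E_alpha) E_3pi/2 E_3pi/2 f = 2 + (838/125)cos 3x - (234/125)sin 3x

g(x) = 2 + (838/125)cos 3x - (234/125)sin 3x


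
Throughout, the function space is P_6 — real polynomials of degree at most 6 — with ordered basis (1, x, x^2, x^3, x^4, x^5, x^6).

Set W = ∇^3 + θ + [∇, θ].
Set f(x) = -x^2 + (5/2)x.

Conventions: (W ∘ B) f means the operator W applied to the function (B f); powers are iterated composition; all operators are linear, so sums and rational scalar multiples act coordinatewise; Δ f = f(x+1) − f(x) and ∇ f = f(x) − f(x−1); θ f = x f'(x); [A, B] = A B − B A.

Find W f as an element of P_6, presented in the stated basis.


the result is g(x) = -2x^2 + (1/2)x + 9/2

∇ f = -2x + 7/2
∇ ∇ f = -2
∇ ∇ ∇ f = 0
θ f = -2x^2 + (5/2)x
θ f = -2x^2 + (5/2)x
∇ θ f = -4x + 9/2
∇ f = -2x + 7/2
θ ∇ f = -2x
[∇, θ] f = -2x + 9/2
(∇^3 + θ + [∇, θ]) f = -2x^2 + (1/2)x + 9/2


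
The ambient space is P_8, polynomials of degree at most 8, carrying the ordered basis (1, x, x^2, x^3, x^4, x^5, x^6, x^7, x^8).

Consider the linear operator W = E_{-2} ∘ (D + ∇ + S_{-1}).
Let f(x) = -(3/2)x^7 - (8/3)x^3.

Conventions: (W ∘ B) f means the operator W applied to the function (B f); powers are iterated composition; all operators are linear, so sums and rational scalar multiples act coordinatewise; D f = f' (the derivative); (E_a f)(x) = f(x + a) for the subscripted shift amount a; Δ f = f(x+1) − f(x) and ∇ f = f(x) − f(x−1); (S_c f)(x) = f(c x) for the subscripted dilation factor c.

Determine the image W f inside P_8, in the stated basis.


D f = -(21/2)x^6 - 8x^2
∇ f = -(21/2)x^6 + (63/2)x^5 - (105/2)x^4 + (105/2)x^3 - (79/2)x^2 + (37/2)x - 25/6
S_{-1} f = (3/2)x^7 + (8/3)x^3
(D + ∇ + S_{-1}) f = (3/2)x^7 - 21x^6 + (63/2)x^5 - (105/2)x^4 + (331/6)x^3 - (95/2)x^2 + (37/2)x - 25/6
E_{-2} (D + ∇ + S_{-1}) f = (3/2)x^7 - 42x^6 + (819/2)x^5 - (4095/2)x^4 + (35611/6)x^3 - (20413/2)x^2 + (19549/2)x - 8113/2

the result is g(x) = (3/2)x^7 - 42x^6 + (819/2)x^5 - (4095/2)x^4 + (35611/6)x^3 - (20413/2)x^2 + (19549/2)x - 8113/2


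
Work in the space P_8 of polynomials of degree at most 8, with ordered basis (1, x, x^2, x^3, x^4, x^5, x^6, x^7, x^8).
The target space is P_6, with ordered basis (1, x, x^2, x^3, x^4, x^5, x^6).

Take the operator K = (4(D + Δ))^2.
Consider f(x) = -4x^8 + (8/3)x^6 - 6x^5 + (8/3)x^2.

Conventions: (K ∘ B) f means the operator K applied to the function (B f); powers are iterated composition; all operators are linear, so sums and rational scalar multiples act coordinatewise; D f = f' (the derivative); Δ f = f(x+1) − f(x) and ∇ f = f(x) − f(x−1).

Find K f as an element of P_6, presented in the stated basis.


the result is g(x) = -14336x^6 - 43008x^5 - 93440x^4 - 140800x^3 - 130048x^2 - 72000x - 52864/3

D f = -32x^7 + 16x^5 - 30x^4 + (16/3)x
Δ f = -32x^7 - 112x^6 - 208x^5 - 270x^4 - (692/3)x^3 - 132x^2 - (122/3)x - 14/3
(D + Δ) f = -64x^7 - 112x^6 - 192x^5 - 300x^4 - (692/3)x^3 - 132x^2 - (106/3)x - 14/3
(4(D + Δ)) f = -256x^7 - 448x^6 - 768x^5 - 1200x^4 - (2768/3)x^3 - 528x^2 - (424/3)x - 56/3
D (4(D + Δ)) f = -1792x^6 - 2688x^5 - 3840x^4 - 4800x^3 - 2768x^2 - 1056x - 424/3
Δ (4(D + Δ)) f = -1792x^6 - 8064x^5 - 19520x^4 - 30400x^3 - 29744x^2 - 16944x - 4264
(D + Δ) (4(D + Δ)) f = -3584x^6 - 10752x^5 - 23360x^4 - 35200x^3 - 32512x^2 - 18000x - 13216/3
(4(D + Δ)) (4(D + Δ)) f = -14336x^6 - 43008x^5 - 93440x^4 - 140800x^3 - 130048x^2 - 72000x - 52864/3


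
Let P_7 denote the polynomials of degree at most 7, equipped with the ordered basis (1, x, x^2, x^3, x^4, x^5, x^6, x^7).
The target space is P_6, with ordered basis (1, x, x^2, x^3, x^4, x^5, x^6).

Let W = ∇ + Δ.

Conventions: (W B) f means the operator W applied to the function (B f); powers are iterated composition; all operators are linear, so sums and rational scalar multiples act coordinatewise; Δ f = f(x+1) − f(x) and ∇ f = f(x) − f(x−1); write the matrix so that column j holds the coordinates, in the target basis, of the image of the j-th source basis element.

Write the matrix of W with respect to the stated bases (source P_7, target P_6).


the matrix is [[0, 2, 0, 2, 0, 2, 0, 2]; [0, 0, 4, 0, 8, 0, 12, 0]; [0, 0, 0, 6, 0, 20, 0, 42]; [0, 0, 0, 0, 8, 0, 40, 0]; [0, 0, 0, 0, 0, 10, 0, 70]; [0, 0, 0, 0, 0, 0, 12, 0]; [0, 0, 0, 0, 0, 0, 0, 14]] (rows listed top to bottom)

image of 1: 0
image of x: 2
image of x^2: 4x
image of x^3: 6x^2 + 2
image of x^4: 8x^3 + 8x
image of x^5: 10x^4 + 20x^2 + 2
image of x^6: 12x^5 + 40x^3 + 12x
image of x^7: 14x^6 + 70x^4 + 42x^2 + 2
each image's coordinates form column j of the matrix


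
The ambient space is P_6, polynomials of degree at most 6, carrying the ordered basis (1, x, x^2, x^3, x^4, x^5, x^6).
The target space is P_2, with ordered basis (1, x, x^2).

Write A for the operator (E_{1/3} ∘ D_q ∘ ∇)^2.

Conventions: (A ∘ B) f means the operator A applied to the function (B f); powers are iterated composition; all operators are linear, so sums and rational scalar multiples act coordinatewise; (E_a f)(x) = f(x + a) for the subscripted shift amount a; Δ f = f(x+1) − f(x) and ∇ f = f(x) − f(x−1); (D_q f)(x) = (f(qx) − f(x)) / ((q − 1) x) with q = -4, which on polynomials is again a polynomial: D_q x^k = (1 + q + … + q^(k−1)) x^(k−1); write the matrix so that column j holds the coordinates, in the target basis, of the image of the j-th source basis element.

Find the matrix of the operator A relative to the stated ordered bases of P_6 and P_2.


the matrix is [[0, 0, 0, 0, 104, 760, 26000/3]; [0, 0, 0, 0, 0, 2295, 43135]; [0, 0, 0, 0, 0, 0, 63960]] (rows listed top to bottom)

image of 1: 0
image of x: 0
image of x^2: 0
image of x^3: 0
image of x^4: 104
image of x^5: 2295x + 760
image of x^6: 63960x^2 + 43135x + 26000/3
each image's coordinates form column j of the matrix


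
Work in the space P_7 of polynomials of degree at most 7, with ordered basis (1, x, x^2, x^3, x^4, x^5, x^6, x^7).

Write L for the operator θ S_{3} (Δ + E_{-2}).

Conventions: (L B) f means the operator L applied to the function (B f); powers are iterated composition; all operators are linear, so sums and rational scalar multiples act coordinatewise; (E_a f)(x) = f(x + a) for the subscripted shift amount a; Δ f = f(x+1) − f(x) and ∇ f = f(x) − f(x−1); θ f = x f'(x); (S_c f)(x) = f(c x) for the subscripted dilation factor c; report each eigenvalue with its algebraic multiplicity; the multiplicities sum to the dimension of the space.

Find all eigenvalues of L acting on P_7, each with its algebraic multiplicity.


image of 1: 0
image of x: 3x
image of x^2: 18x^2 - 6x
image of x^3: 81x^3 - 54x^2 + 45x
image of x^4: 324x^4 - 324x^3 + 540x^2 - 84x
image of x^5: 1215x^5 - 1620x^4 + 4050x^3 - 1260x^2 + 255x
image of x^6: 4374x^6 - 7290x^5 + 24300x^4 - 11340x^3 + 4590x^2 - 558x
image of x^7: 15309x^7 - 30618x^6 + 127575x^5 - 79380x^4 + 48195x^3 - 11718x^2 + 1365x
the matrix is upper triangular; its diagonal is (0, 3, 18, 81, 324, 1215, 4374, 15309)
for a triangular matrix the eigenvalues are the diagonal entries, with algebraic multiplicity their repetition count

λ = 0 (multiplicity 1), λ = 3 (multiplicity 1), λ = 18 (multiplicity 1), λ = 81 (multiplicity 1), λ = 324 (multiplicity 1), λ = 1215 (multiplicity 1), λ = 4374 (multiplicity 1), λ = 15309 (multiplicity 1)


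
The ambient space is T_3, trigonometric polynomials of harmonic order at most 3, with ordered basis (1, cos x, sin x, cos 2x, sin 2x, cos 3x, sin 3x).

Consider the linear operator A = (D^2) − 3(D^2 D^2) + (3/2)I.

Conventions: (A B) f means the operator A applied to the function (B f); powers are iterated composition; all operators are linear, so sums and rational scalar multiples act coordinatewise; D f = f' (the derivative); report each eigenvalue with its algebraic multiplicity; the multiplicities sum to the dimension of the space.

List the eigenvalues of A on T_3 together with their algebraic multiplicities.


image of 1: 3/2
image of cos x: -(5/2)cos x
image of sin x: -(5/2)sin x
image of cos 2x: -(101/2)cos 2x
image of sin 2x: -(101/2)sin 2x
image of cos 3x: -(501/2)cos 3x
image of sin 3x: -(501/2)sin 3x
the matrix is diagonal; its diagonal is (3/2, -5/2, -5/2, -101/2, -101/2, -501/2, -501/2)
for a triangular matrix the eigenvalues are the diagonal entries, with algebraic multiplicity their repetition count

λ = -501/2 (multiplicity 2), λ = -101/2 (multiplicity 2), λ = -5/2 (multiplicity 2), λ = 3/2 (multiplicity 1)


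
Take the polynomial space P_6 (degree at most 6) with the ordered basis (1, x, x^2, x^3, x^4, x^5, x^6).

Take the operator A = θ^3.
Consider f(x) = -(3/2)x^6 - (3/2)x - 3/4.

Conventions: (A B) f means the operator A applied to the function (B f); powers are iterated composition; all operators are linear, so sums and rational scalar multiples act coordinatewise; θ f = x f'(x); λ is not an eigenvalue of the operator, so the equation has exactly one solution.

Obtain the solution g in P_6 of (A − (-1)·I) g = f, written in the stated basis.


write g with unknown coordinates in the stated basis and equate coefficients in (A − (-1)·I) g = f
solving from the highest basis element down gives g = -(3/434)x^6 - (3/4)x - 3/4
check: A g = -(324/217)x^6 - (3/4)x
so A g − (-1)·g = -(3/2)x^6 - (3/2)x - 3/4 = f ✓

g(x) = -(3/434)x^6 - (3/4)x - 3/4


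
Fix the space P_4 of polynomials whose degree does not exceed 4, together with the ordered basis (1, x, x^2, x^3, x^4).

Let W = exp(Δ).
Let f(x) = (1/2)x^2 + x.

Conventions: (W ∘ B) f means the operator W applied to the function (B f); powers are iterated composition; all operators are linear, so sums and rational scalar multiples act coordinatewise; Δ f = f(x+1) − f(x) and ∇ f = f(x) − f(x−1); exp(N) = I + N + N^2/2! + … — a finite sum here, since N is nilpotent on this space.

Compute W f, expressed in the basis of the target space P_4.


order-1 term: x + 3/2
order-2 term: 1/2
the series for exp(Δ) f terminates at order 2
exp(Δ) f = (1/2)x^2 + 2x + 2

the result is g(x) = (1/2)x^2 + 2x + 2


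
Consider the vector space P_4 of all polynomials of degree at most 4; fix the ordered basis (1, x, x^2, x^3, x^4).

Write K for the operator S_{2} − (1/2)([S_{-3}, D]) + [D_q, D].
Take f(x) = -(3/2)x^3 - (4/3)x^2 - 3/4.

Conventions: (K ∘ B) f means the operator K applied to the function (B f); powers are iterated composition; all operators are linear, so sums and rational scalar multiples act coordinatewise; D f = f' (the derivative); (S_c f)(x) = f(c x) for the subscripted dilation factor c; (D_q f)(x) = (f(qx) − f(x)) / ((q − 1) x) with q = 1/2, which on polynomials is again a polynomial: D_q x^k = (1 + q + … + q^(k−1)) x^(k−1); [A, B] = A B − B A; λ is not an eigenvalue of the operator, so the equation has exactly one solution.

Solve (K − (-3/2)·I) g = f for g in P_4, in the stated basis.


write g with unknown coordinates in the stated basis and equate coefficients in (K − (-3/2)·I) g = f
solving from the highest basis element down gives g = -(3/19)x^3 - (1124/627)x^2 + (1294/209)x + 31423/6270
check: K g = -(24/19)x^3 + (850/627)x^2 - (1941/209)x - 17279/2090
so K g − (-3/2)·g = -(3/2)x^3 - (4/3)x^2 - 3/4 = f ✓

g(x) = -(3/19)x^3 - (1124/627)x^2 + (1294/209)x + 31423/6270


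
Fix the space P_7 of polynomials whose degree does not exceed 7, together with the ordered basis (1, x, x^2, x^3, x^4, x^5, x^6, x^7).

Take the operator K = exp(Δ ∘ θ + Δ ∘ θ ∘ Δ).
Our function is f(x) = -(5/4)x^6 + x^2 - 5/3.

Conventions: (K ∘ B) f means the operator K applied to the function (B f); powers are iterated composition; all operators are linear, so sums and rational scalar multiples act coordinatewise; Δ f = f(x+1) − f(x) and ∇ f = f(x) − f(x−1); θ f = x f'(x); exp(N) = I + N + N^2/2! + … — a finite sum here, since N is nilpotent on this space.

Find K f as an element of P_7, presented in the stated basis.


order-1 term: -45x^5 - 300x^4 - 825x^3 - (2325/2)x^2 - (1657/2)x - 236
order-2 term: -(1125/2)x^4 - 5325x^3 - (37125/2)x^2 - 27675x - 57157/4
order-3 term: -3000x^3 - 27225x^2 - 76275x - 61275
order-4 term: -6750x^2 - 42975x - 221175/4
order-5 term: -5400x - 13995
order-6 term: -900
the series for exp(Δ ∘ θ + Δ ∘ θ ∘ Δ) f terminates at order 6
exp(Δ ∘ θ + Δ ∘ θ ∘ Δ) f = -(5/4)x^6 - 45x^5 - (1725/2)x^4 - 9150x^3 - 53699x^2 - (306307/2)x - 437972/3

g(x) = -(5/4)x^6 - 45x^5 - (1725/2)x^4 - 9150x^3 - 53699x^2 - (306307/2)x - 437972/3


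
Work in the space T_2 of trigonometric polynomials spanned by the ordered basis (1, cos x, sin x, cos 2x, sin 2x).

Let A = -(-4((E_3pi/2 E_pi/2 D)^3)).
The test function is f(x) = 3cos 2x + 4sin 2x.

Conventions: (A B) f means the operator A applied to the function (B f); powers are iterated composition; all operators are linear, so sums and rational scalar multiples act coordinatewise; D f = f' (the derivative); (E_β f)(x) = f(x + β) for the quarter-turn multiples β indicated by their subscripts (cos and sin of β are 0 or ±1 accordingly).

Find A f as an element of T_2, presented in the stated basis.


the image equals g(x) = -128cos 2x + 96sin 2x

D f = 8cos 2x - 6sin 2x
E_pi/2 D f = -8cos 2x + 6sin 2x
E_3pi/2 E_pi/2 D f = 8cos 2x - 6sin 2x
D (E_3pi/2 E_pi/2 D) f = -12cos 2x - 16sin 2x
E_pi/2 D (E_3pi/2 E_pi/2 D) f = 12cos 2x + 16sin 2x
E_3pi/2 E_pi/2 D (E_3pi/2 E_pi/2 D) f = -12cos 2x - 16sin 2x
D (E_3pi/2 E_pi/2 D) (E_3pi/2 E_pi/2 D) f = -32cos 2x + 24sin 2x
E_pi/2 D (E_3pi/2 E_pi/2 D) (E_3pi/2 E_pi/2 D) f = 32cos 2x - 24sin 2x
E_3pi/2 E_pi/2 D (E_3pi/2 E_pi/2 D) (E_3pi/2 E_pi/2 D) f = -32cos 2x + 24sin 2x
(-4((E_3pi/2 E_pi/2 D)^3)) f = 128cos 2x - 96sin 2x
(-(-4((E_3pi/2 E_pi/2 D)^3))) f = -128cos 2x + 96sin 2x


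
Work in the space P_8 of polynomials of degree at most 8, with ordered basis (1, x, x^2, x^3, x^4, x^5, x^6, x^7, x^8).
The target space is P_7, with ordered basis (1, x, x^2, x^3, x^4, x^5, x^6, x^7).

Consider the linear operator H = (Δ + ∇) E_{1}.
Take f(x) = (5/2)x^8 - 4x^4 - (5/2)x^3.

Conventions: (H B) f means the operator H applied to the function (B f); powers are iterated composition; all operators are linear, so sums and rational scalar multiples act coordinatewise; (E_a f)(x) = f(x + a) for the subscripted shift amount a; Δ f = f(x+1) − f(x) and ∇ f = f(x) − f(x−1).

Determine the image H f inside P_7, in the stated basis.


the image equals g(x) = 40x^7 + 280x^6 + 1120x^5 + 2800x^4 + 4448x^3 + 4369x^2 + 2402x + 556

E_{1} f = (5/2)x^8 + 20x^7 + 70x^6 + 140x^5 + 171x^4 + (243/2)x^3 + (77/2)x^2 - (7/2)x - 4
Δ E_{1} f = 20x^7 + 210x^6 + 980x^5 + 2625x^4 + 4324x^3 + (8661/2)x^2 + (4811/2)x + 560
∇ E_{1} f = 20x^7 + 70x^6 + 140x^5 + 175x^4 + 124x^3 + (77/2)x^2 - (7/2)x - 4
(Δ + ∇) E_{1} f = 40x^7 + 280x^6 + 1120x^5 + 2800x^4 + 4448x^3 + 4369x^2 + 2402x + 556


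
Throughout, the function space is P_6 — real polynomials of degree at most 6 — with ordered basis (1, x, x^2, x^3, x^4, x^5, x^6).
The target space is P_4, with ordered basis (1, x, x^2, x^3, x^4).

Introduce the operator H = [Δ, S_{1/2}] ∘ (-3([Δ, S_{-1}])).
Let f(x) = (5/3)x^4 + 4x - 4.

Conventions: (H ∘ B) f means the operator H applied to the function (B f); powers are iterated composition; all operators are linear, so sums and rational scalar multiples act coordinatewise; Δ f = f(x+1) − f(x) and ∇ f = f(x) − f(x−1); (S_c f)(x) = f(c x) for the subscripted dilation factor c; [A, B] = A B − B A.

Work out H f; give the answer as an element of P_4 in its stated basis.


S_{-1} f = (5/3)x^4 - 4x - 4
Δ S_{-1} f = (20/3)x^3 + 10x^2 + (20/3)x - 7/3
Δ f = (20/3)x^3 + 10x^2 + (20/3)x + 17/3
S_{-1} Δ f = -(20/3)x^3 + 10x^2 - (20/3)x + 17/3
[Δ, S_{-1}] f = (40/3)x^3 + (40/3)x - 8
(-3([Δ, S_{-1}])) f = -40x^3 - 40x + 24
S_{1/2} (-3([Δ, S_{-1}])) f = -5x^3 - 20x + 24
Δ S_{1/2} (-3([Δ, S_{-1}])) f = -15x^2 - 15x - 25
Δ (-3([Δ, S_{-1}])) f = -120x^2 - 120x - 80
S_{1/2} Δ (-3([Δ, S_{-1}])) f = -30x^2 - 60x - 80
[Δ, S_{1/2}] (-3([Δ, S_{-1}])) f = 15x^2 + 45x + 55

g(x) = 15x^2 + 45x + 55


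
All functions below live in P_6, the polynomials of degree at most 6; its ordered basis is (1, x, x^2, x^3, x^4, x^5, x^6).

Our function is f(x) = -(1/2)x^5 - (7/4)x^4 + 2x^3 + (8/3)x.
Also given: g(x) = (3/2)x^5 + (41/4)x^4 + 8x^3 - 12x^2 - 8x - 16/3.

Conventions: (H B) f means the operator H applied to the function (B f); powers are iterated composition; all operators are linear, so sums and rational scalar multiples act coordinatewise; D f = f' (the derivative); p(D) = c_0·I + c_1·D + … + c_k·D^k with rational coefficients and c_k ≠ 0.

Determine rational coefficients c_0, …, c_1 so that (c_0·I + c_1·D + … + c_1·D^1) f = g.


c_0 = -3, c_1 = -2

D^0 f = -(1/2)x^5 - (7/4)x^4 + 2x^3 + (8/3)x
D^1 f = -(5/2)x^4 - 7x^3 + 6x^2 + 8/3
matching coefficients of g against c_0 f + c_1 Df + … from the top degree down determines the c_i
solution: c_0 = -3, c_1 = -2


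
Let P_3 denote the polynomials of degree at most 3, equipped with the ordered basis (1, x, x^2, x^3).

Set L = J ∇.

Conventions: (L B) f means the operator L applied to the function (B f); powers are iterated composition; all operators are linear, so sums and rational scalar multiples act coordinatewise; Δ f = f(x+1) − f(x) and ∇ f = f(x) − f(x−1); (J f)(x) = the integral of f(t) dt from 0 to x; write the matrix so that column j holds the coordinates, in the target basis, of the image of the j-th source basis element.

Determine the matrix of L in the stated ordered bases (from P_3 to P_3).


image of 1: 0
image of x: x
image of x^2: x^2 - x
image of x^3: x^3 - (3/2)x^2 + x
each image's coordinates form column j of the matrix

the matrix is [[0, 0, 0, 0]; [0, 1, -1, 1]; [0, 0, 1, -3/2]; [0, 0, 0, 1]] (rows listed top to bottom)


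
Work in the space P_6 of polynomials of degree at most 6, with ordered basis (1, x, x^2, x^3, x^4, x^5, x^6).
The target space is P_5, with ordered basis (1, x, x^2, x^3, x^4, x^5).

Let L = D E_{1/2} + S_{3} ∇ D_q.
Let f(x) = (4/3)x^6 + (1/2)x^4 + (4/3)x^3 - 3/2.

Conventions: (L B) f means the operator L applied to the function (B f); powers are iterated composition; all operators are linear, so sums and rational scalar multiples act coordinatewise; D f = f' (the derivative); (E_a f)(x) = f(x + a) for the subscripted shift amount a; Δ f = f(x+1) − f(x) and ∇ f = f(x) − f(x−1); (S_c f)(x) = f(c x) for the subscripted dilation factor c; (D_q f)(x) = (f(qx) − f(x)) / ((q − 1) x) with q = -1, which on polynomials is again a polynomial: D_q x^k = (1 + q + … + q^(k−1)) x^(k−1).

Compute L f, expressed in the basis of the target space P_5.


E_{1/2} f = (4/3)x^6 + 4x^5 + (11/2)x^4 + (17/3)x^3 + 4x^2 + (3/2)x - 41/32
D E_{1/2} f = 8x^5 + 20x^4 + 22x^3 + 17x^2 + 8x + 3/2
D_q f = (4/3)x^2
∇ D_q f = (8/3)x - 4/3
S_{3} ∇ D_q f = 8x - 4/3
(D E_{1/2} + S_{3} ∇ D_q) f = 8x^5 + 20x^4 + 22x^3 + 17x^2 + 16x + 1/6

g(x) = 8x^5 + 20x^4 + 22x^3 + 17x^2 + 16x + 1/6


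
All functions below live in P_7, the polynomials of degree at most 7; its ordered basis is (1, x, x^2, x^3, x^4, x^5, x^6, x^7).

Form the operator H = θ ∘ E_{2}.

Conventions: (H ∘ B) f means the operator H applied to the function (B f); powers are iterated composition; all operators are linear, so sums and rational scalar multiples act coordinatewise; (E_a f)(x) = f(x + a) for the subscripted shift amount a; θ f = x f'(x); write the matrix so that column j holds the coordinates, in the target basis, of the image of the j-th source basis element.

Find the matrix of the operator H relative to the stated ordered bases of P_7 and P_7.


the matrix is [[0, 0, 0, 0, 0, 0, 0, 0]; [0, 1, 4, 12, 32, 80, 192, 448]; [0, 0, 2, 12, 48, 160, 480, 1344]; [0, 0, 0, 3, 24, 120, 480, 1680]; [0, 0, 0, 0, 4, 40, 240, 1120]; [0, 0, 0, 0, 0, 5, 60, 420]; [0, 0, 0, 0, 0, 0, 6, 84]; [0, 0, 0, 0, 0, 0, 0, 7]] (rows listed top to bottom)

image of 1: 0
image of x: x
image of x^2: 2x^2 + 4x
image of x^3: 3x^3 + 12x^2 + 12x
image of x^4: 4x^4 + 24x^3 + 48x^2 + 32x
image of x^5: 5x^5 + 40x^4 + 120x^3 + 160x^2 + 80x
image of x^6: 6x^6 + 60x^5 + 240x^4 + 480x^3 + 480x^2 + 192x
image of x^7: 7x^7 + 84x^6 + 420x^5 + 1120x^4 + 1680x^3 + 1344x^2 + 448x
each image's coordinates form column j of the matrix


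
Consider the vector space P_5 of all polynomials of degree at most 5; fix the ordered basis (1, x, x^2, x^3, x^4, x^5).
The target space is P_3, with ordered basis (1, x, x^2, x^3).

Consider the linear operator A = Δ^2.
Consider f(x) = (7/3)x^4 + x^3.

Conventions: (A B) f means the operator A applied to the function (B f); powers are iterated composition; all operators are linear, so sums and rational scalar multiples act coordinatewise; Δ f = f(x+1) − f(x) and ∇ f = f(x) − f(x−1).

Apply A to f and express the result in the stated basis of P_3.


the result is g(x) = 28x^2 + 62x + 116/3

Δ f = (28/3)x^3 + 17x^2 + (37/3)x + 10/3
Δ Δ f = 28x^2 + 62x + 116/3


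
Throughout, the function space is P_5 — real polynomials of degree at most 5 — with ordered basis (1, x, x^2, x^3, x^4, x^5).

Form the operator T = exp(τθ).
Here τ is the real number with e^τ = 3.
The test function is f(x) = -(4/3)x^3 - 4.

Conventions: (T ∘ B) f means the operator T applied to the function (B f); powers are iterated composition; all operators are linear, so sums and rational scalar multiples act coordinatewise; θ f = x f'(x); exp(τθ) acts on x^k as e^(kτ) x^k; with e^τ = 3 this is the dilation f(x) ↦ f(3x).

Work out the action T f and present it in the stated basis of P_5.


g(x) = -36x^3 - 4

exp(τθ) x^k = e^(kτ) x^k; with e^τ = 3 this sends x^k to 3^k x^k
x^3 ↦ 27 x^3
applying this coordinatewise to f: exp(τθ) f = -36x^3 - 4


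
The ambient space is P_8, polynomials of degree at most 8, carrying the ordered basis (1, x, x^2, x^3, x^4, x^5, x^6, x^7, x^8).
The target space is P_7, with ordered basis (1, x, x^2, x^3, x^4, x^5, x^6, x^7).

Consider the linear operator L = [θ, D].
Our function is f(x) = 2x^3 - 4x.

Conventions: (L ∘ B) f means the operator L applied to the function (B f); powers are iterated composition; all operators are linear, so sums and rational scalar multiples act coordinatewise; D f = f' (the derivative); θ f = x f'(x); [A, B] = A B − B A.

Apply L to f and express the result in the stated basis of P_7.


the image equals g(x) = -6x^2 + 4

D f = 6x^2 - 4
θ D f = 12x^2
θ f = 6x^3 - 4x
D θ f = 18x^2 - 4
[θ, D] f = -6x^2 + 4


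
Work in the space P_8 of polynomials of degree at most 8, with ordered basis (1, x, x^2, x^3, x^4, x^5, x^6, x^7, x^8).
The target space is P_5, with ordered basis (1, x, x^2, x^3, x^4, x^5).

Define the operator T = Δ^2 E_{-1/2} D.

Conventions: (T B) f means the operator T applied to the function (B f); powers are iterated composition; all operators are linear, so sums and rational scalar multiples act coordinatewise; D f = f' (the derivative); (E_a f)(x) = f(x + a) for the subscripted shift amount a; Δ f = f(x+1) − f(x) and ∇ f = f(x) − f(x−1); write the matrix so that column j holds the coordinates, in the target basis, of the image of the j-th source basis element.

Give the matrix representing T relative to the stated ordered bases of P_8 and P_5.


the matrix is [[0, 0, 0, 6, 12, 25, 45, 637/8, 273/2]; [0, 0, 0, 0, 24, 60, 150, 315, 637]; [0, 0, 0, 0, 0, 60, 180, 525, 1260]; [0, 0, 0, 0, 0, 0, 120, 420, 1400]; [0, 0, 0, 0, 0, 0, 0, 210, 840]; [0, 0, 0, 0, 0, 0, 0, 0, 336]] (rows listed top to bottom)

image of 1: 0
image of x: 0
image of x^2: 0
image of x^3: 6
image of x^4: 24x + 12
image of x^5: 60x^2 + 60x + 25
image of x^6: 120x^3 + 180x^2 + 150x + 45
image of x^7: 210x^4 + 420x^3 + 525x^2 + 315x + 637/8
image of x^8: 336x^5 + 840x^4 + 1400x^3 + 1260x^2 + 637x + 273/2
each image's coordinates form column j of the matrix


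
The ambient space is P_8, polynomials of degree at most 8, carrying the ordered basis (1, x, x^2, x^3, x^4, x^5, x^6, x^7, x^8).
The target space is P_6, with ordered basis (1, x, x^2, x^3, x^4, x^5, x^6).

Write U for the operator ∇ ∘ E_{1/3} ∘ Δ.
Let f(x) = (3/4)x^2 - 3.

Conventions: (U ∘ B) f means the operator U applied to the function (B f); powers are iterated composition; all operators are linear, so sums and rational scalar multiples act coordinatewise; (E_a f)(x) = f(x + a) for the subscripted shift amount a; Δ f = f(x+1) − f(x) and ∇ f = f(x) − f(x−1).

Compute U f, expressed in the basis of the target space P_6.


g(x) = 3/2

Δ f = (3/2)x + 3/4
E_{1/3} Δ f = (3/2)x + 5/4
∇ E_{1/3} Δ f = 3/2


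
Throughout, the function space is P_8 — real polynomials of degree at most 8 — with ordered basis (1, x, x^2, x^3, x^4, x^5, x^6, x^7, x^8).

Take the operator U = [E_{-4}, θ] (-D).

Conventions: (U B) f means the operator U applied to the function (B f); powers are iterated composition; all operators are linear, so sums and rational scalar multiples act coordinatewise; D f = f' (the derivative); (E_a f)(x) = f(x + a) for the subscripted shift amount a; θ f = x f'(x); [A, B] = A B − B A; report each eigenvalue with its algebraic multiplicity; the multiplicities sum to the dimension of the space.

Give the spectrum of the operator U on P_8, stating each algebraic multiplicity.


λ = 0 (multiplicity 9)

image of 1: 0
image of x: 0
image of x^2: 8
image of x^3: 24x - 96
image of x^4: 48x^2 - 384x + 768
image of x^5: 80x^3 - 960x^2 + 3840x - 5120
image of x^6: 120x^4 - 1920x^3 + 11520x^2 - 30720x + 30720
image of x^7: 168x^5 - 3360x^4 + 26880x^3 - 107520x^2 + 215040x - 172032
image of x^8: 224x^6 - 5376x^5 + 53760x^4 - 286720x^3 + 860160x^2 - 1376256x + 917504
the matrix is upper triangular; its diagonal is (0, 0, 0, 0, 0, 0, 0, 0, 0)
for a triangular matrix the eigenvalues are the diagonal entries, with algebraic multiplicity their repetition count


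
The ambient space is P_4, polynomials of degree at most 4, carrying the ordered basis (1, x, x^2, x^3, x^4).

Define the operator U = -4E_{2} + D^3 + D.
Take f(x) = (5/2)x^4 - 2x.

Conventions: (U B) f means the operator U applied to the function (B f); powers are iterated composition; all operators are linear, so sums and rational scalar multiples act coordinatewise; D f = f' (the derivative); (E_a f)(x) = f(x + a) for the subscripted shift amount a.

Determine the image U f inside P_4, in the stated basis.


E_{2} f = (5/2)x^4 + 20x^3 + 60x^2 + 78x + 36
(-4E_{2}) f = -10x^4 - 80x^3 - 240x^2 - 312x - 144
D f = 10x^3 - 2
D D f = 30x^2
D D D f = 60x
D f = 10x^3 - 2
(-4E_{2} + D^3 + D) f = -10x^4 - 70x^3 - 240x^2 - 252x - 146

the result is g(x) = -10x^4 - 70x^3 - 240x^2 - 252x - 146
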